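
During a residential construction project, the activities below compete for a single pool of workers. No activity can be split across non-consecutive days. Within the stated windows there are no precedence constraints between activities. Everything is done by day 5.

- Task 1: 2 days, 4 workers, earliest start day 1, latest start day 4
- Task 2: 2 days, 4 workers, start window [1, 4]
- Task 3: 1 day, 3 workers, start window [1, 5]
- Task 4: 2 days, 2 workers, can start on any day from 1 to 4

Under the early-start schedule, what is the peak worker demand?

13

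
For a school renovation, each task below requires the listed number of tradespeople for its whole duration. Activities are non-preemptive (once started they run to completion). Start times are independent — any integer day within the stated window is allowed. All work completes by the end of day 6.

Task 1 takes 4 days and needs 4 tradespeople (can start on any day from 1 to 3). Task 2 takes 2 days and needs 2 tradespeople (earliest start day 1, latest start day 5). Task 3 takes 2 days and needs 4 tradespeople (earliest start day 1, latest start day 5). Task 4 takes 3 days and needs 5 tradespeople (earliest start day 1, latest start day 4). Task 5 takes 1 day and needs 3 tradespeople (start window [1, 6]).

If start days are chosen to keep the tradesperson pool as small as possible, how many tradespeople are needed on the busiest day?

Early-start (Task 1@1, Task 2@1, Task 3@1, Task 4@1, Task 5@1) gives peak 18: d1:18  d2:15  d3:9  d4:4  d5:0  d6:0.
Shift Task 3→5, Task 4→3.
Schedule Task 1@1, Task 2@1, Task 3@5, Task 4@3, Task 5@1: d1:9  d2:6  d3:9  d4:9  d5:9  d6:4 — peak 9.

9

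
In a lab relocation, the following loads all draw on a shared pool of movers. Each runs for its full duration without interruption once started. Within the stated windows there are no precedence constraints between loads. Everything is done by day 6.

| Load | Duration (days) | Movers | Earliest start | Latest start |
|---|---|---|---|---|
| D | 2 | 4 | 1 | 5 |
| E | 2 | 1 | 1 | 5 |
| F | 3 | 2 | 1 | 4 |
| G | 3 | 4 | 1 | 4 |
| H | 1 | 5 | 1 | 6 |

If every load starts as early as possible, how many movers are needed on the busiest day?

Early-start schedule: D@1, E@1, F@1, G@1, H@1.
Load per day: day 1: 16, day 2: 11, day 3: 6, day 4: 0, day 5: 0, day 6: 0.
Peak is 16.

16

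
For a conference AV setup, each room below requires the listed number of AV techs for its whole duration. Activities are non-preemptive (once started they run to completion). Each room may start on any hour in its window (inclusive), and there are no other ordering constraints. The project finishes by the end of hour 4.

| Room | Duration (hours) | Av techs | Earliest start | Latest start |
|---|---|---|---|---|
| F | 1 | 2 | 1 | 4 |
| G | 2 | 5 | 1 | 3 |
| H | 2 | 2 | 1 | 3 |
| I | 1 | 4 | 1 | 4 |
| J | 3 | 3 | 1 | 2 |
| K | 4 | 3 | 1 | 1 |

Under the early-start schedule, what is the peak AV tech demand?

19

Early-start schedule: F@1, G@1, H@1, I@1, J@1, K@1.
Load per hour: hour 1: 19, hour 2: 13, hour 3: 6, hour 4: 3.
Peak is 19.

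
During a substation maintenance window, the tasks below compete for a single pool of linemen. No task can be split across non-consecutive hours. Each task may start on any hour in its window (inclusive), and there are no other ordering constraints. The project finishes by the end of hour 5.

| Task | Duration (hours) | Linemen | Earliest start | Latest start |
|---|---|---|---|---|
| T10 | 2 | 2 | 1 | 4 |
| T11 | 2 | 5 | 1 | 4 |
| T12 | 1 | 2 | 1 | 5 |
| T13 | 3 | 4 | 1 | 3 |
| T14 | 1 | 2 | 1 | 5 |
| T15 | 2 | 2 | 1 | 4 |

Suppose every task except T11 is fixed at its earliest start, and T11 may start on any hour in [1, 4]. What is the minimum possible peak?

T11@1: h1:17  h2:13  h3:4  h4:0  h5:0 → peak 17
T11@2: h1:12  h2:13  h3:9  h4:0  h5:0 → peak 13
T11@3: h1:12  h2:8  h3:9  h4:5  h5:0 → peak 12
T11@4: h1:12  h2:8  h3:4  h4:5  h5:5 → peak 12
Best is T11@3, peak 12.

12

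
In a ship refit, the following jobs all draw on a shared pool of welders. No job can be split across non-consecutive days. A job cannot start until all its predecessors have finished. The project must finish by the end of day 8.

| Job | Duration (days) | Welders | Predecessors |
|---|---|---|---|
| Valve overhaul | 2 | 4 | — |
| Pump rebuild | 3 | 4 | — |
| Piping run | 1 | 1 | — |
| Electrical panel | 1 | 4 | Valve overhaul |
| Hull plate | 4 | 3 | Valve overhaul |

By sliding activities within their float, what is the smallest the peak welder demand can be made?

7

Early-start (Valve overhaul@1, Pump rebuild@1, Piping run@1, Electrical panel@3, Hull plate@3) gives peak 11: d1:9  d2:8  d3:11  d4:3  d5:3  d6:3  d7:0  d8:0.
Shift Pump rebuild→3, Electrical panel→6.
Schedule Valve overhaul@1, Pump rebuild@3, Piping run@1, Electrical panel@6, Hull plate@3: d1:5  d2:4  d3:7  d4:7  d5:7  d6:7  d7:0  d8:0 — peak 7.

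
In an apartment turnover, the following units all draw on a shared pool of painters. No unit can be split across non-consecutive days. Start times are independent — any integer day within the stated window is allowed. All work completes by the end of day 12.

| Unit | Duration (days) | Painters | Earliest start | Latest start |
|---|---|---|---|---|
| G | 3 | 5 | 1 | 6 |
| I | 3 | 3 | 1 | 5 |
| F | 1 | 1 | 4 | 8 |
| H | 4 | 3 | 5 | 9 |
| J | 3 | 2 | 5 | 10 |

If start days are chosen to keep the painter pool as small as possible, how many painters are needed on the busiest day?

5

Early-start (G@1, I@1, F@4, H@5, J@5) gives peak 8: d1:8  d2:8  d3:8  d4:1  d5:5  d6:5  d7:5  d8:3  d9:0  d10:0  d11:0  d12:0.
Shift I→4, H→7.
Schedule G@1, I@4, F@4, H@7, J@5: d1:5  d2:5  d3:5  d4:4  d5:5  d6:5  d7:5  d8:3  d9:3  d10:3  d11:0  d12:0 — peak 5.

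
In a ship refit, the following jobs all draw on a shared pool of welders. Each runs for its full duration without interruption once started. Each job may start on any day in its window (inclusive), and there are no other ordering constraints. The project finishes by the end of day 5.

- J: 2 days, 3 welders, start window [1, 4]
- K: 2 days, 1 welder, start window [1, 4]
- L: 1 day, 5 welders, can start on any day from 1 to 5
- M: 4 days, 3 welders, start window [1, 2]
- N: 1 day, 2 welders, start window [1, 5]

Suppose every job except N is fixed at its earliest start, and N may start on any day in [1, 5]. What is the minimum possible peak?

12

N@1: d1:14  d2:7  d3:3  d4:3  d5:0 → peak 14
N@2: d1:12  d2:9  d3:3  d4:3  d5:0 → peak 12
N@3: d1:12  d2:7  d3:5  d4:3  d5:0 → peak 12
N@4: d1:12  d2:7  d3:3  d4:5  d5:0 → peak 12
N@5: d1:12  d2:7  d3:3  d4:3  d5:2 → peak 12
Best is N@2, peak 12.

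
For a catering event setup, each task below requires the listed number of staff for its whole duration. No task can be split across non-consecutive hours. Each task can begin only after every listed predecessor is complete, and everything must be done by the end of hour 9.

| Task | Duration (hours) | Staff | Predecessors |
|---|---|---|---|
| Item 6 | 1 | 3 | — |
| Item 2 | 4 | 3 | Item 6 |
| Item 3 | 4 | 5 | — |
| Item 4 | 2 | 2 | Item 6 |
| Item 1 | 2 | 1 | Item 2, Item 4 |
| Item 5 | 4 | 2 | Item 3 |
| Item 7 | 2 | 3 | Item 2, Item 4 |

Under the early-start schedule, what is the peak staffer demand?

Early-start schedule: Item 6@1, Item 2@2, Item 3@1, Item 4@2, Item 1@6, Item 5@5, Item 7@6.
Load per hour: hour 1: 8, hour 2: 10, hour 3: 10, hour 4: 8, hour 5: 5, hour 6: 6, hour 7: 6, hour 8: 2, hour 9: 0.
Peak is 10.

10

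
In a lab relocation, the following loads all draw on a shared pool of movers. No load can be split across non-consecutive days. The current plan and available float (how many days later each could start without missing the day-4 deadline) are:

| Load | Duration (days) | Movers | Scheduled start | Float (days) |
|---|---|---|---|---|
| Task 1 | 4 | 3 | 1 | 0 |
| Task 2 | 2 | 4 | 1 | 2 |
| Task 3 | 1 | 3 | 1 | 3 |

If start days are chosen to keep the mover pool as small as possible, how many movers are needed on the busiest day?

Early-start (Task 1@1, Task 2@1, Task 3@1) gives peak 10: d1:10  d2:7  d3:3  d4:3.
Shift Task 3→3.
Schedule Task 1@1, Task 2@1, Task 3@3: d1:7  d2:7  d3:6  d4:3 — peak 7.
No arrangement of the 12 feasible schedules does better.

7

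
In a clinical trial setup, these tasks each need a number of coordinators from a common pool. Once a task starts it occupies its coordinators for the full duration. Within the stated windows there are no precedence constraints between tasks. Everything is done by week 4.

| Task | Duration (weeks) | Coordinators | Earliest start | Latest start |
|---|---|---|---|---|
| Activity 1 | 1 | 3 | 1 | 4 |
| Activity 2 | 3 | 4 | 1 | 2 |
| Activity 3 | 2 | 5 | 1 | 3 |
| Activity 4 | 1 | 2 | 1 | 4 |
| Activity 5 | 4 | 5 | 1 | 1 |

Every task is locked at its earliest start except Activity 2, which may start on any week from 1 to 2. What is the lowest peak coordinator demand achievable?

15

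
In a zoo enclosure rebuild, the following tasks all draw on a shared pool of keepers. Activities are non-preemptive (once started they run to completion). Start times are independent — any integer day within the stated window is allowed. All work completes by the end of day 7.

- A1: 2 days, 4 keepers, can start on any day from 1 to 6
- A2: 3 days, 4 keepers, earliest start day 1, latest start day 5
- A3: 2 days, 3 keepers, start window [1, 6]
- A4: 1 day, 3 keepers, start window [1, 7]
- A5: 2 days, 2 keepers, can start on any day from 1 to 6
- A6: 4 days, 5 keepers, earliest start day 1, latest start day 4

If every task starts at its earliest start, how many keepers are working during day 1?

21

At early start, day 1 has: A1, A2, A3, A4, A5, A6.
Demand: 4 + 4 + 3 + 3 + 2 + 5 = 21.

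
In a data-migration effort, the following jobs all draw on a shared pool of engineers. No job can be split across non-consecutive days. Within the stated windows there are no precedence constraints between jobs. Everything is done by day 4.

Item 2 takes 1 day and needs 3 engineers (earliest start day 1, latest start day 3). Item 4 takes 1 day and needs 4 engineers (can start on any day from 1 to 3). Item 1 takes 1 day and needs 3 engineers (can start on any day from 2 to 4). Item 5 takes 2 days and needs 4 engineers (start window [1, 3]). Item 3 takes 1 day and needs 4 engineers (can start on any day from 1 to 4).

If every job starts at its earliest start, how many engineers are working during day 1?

15

At early start, day 1 has: Item 2, Item 4, Item 5, Item 3.
Demand: 3 + 4 + 4 + 4 = 15.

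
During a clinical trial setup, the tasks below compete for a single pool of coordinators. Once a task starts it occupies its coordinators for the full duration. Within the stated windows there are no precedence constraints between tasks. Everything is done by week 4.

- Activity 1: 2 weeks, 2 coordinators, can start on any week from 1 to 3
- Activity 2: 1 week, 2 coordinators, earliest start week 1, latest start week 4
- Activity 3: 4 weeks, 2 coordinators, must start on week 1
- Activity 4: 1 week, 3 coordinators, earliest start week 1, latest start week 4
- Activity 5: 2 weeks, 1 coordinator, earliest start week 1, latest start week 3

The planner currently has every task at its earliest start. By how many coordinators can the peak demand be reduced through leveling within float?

5

Early-start peak: w1:10  w2:5  w3:2  w4:2 ⇒ 10.
Leveled (Activity 1@1, Activity 2@3, Activity 3@1, Activity 4@4, Activity 5@1): w1:5  w2:5  w3:4  w4:5 ⇒ 5.
Reduction 10 − 5 = 5.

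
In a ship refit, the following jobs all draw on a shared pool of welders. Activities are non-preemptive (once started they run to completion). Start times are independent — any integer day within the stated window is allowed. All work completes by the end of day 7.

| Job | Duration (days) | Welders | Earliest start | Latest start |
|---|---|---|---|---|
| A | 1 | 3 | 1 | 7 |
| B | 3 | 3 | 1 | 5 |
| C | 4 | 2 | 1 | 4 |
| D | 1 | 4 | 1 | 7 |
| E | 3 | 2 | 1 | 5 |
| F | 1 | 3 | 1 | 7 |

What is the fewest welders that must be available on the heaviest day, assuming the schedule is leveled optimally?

5

Early-start (A@1, B@1, C@1, D@1, E@1, F@1) gives peak 17: d1:17  d2:7  d3:7  d4:2  d5:0  d6:0  d7:0.
Shift B→4, C→3, D→7, F→2.
Schedule A@1, B@4, C@3, D@7, E@1, F@2: d1:5  d2:5  d3:4  d4:5  d5:5  d6:5  d7:4 — peak 5.
Total welder-days = 33 over 7 days ⇒ peak ≥ ⌈33/7⌉ = 5, so 5 is optimal.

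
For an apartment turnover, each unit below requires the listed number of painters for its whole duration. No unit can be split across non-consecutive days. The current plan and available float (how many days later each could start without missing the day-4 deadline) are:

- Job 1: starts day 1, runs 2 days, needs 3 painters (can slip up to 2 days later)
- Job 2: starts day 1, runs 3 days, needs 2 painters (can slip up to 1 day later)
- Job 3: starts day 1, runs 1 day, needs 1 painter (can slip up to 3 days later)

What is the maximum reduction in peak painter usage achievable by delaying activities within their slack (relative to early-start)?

1

Early-start peak: d1:6  d2:5  d3:2  d4:0 ⇒ 6.
Leveled (Job 1@1, Job 2@1, Job 3@3): d1:5  d2:5  d3:3  d4:0 ⇒ 5.
Reduction 6 − 5 = 1.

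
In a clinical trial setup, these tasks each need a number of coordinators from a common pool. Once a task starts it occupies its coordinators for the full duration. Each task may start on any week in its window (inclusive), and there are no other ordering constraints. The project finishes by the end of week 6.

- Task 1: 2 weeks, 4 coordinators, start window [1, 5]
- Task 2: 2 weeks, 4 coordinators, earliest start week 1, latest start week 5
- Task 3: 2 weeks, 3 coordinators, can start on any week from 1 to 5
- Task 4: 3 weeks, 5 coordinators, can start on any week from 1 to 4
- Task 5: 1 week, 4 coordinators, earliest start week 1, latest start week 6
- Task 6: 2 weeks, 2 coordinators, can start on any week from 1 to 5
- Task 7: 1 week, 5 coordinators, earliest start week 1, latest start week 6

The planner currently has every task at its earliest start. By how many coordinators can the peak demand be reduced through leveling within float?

18

Early-start peak: w1:27  w2:18  w3:5  w4:0  w5:0  w6:0 ⇒ 27.
Leveled (Task 1@1, Task 2@3, Task 3@1, Task 4@3, Task 5@5, Task 6@1, Task 7@6): w1:9  w2:9  w3:9  w4:9  w5:9  w6:5 ⇒ 9.
Reduction 27 − 9 = 18.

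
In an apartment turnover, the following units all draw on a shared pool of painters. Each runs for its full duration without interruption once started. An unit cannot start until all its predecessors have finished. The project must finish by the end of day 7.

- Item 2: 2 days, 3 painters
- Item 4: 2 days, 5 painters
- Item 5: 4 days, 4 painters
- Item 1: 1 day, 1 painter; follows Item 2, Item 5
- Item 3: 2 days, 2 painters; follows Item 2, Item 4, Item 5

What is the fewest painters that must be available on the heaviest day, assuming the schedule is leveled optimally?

9

Early-start (Item 2@1, Item 4@1, Item 5@1, Item 1@5, Item 3@5) gives peak 12: d1:12  d2:12  d3:4  d4:4  d5:3  d6:2  d7:0.
Shift Item 4→3.
Schedule Item 2@1, Item 4@3, Item 5@1, Item 1@5, Item 3@5: d1:7  d2:7  d3:9  d4:9  d5:3  d6:2  d7:0 — peak 9.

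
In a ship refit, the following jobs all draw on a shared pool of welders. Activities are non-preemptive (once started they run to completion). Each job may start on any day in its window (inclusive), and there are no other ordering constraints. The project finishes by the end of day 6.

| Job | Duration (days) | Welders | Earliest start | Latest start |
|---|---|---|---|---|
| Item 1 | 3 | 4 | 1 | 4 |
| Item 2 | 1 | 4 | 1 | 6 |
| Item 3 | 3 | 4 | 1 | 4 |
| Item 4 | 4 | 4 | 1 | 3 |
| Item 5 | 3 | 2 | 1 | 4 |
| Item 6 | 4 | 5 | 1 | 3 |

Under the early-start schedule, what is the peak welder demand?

Early-start schedule: Item 1@1, Item 2@1, Item 3@1, Item 4@1, Item 5@1, Item 6@1.
Load per day: day 1: 23, day 2: 19, day 3: 19, day 4: 9, day 5: 0, day 6: 0.
Peak is 23.

23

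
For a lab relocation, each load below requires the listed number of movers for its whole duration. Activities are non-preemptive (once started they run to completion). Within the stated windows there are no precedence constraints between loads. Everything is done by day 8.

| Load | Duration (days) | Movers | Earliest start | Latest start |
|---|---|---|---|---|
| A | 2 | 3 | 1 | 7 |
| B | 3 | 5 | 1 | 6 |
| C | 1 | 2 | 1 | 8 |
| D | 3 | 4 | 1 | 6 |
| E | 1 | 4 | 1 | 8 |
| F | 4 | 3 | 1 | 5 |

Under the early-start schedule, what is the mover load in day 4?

At early start, day 4 has: F.
Demand: 3 = 3.

3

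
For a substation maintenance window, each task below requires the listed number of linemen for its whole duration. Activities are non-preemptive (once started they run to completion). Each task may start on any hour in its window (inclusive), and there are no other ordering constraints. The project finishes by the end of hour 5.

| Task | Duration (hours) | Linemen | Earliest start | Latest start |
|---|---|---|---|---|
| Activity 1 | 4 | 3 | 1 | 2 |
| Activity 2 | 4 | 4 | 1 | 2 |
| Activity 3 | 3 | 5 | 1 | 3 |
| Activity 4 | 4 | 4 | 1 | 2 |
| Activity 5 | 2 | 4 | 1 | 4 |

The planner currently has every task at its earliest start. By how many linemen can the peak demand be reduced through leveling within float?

Early-start peak: h1:20  h2:20  h3:16  h4:11  h5:0 ⇒ 20.
Leveled (Activity 1@1, Activity 2@1, Activity 3@1, Activity 4@1, Activity 5@4): h1:16  h2:16  h3:16  h4:15  h5:4 ⇒ 16.
Reduction 20 − 16 = 4.

4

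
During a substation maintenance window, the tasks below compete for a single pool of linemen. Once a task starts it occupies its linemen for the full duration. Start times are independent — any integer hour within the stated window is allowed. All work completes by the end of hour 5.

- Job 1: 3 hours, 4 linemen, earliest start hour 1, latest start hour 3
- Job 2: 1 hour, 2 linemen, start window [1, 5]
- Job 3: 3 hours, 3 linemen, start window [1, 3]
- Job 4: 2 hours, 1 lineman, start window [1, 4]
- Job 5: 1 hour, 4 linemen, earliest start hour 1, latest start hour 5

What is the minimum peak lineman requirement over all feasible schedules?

7

Early-start (Job 1@1, Job 2@1, Job 3@1, Job 4@1, Job 5@1) gives peak 14: h1:14  h2:8  h3:7  h4:0  h5:0.
Shift Job 3→2, Job 4→4, Job 5→5.
Schedule Job 1@1, Job 2@1, Job 3@2, Job 4@4, Job 5@5: h1:6  h2:7  h3:7  h4:4  h5:5 — peak 7.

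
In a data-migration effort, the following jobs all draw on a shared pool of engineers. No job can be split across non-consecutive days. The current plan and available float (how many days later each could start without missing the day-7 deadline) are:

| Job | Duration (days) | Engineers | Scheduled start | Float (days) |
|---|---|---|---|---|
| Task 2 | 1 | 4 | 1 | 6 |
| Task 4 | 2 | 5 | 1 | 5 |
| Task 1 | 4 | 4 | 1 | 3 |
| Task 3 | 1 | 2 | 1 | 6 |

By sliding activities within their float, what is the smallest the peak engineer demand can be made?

6

Early-start (Task 2@1, Task 4@1, Task 1@1, Task 3@1) gives peak 15: d1:15  d2:9  d3:4  d4:4  d5:0  d6:0  d7:0.
Shift Task 4→2, Task 1→4.
Schedule Task 2@1, Task 4@2, Task 1@4, Task 3@1: d1:6  d2:5  d3:5  d4:4  d5:4  d6:4  d7:4 — peak 6.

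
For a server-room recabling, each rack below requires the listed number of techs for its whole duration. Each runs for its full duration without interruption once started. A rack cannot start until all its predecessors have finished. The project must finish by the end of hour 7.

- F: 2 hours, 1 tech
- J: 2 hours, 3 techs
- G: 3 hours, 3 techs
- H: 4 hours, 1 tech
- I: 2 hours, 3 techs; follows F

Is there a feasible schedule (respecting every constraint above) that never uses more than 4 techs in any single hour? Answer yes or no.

yes

Schedule F@1, J@1, G@3, H@3, I@6: h1:4  h2:4  h3:4  h4:4  h5:4  h6:4  h7:3 — peak 4 ≤ 4.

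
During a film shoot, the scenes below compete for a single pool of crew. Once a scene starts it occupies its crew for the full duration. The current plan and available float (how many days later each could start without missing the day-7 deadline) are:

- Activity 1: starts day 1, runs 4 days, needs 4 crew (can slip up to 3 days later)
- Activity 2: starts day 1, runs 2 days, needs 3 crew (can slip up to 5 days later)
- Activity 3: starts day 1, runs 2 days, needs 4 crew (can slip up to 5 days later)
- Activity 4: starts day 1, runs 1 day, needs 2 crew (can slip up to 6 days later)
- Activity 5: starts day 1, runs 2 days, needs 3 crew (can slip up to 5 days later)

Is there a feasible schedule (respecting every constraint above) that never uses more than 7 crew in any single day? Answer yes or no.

yes

Schedule Activity 1@1, Activity 2@1, Activity 3@5, Activity 4@3, Activity 5@4: d1:7  d2:7  d3:6  d4:7  d5:7  d6:4  d7:0 — peak 7 ≤ 7.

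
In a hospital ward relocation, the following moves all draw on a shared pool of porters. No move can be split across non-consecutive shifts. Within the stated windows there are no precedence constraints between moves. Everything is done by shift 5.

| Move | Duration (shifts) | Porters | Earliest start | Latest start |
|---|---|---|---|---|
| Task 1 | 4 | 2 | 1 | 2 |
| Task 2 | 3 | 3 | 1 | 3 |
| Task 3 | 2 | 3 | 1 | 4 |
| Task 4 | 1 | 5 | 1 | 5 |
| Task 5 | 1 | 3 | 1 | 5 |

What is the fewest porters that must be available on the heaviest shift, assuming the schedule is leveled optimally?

Early-start (Task 1@1, Task 2@1, Task 3@1, Task 4@1, Task 5@1) gives peak 16: s1:16  s2:8  s3:5  s4:2  s5:0.
Shift Task 4→4, Task 5→3.
Schedule Task 1@1, Task 2@1, Task 3@1, Task 4@4, Task 5@3: s1:8  s2:8  s3:8  s4:7  s5:0 — peak 8.

8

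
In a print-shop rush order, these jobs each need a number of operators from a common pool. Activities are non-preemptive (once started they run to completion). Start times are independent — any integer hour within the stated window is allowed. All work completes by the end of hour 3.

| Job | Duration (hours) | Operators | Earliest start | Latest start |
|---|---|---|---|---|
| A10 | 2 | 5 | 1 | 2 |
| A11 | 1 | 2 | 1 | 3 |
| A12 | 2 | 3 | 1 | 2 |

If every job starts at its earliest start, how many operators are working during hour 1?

At early start, hour 1 has: A10, A11, A12.
Demand: 5 + 2 + 3 = 10.

10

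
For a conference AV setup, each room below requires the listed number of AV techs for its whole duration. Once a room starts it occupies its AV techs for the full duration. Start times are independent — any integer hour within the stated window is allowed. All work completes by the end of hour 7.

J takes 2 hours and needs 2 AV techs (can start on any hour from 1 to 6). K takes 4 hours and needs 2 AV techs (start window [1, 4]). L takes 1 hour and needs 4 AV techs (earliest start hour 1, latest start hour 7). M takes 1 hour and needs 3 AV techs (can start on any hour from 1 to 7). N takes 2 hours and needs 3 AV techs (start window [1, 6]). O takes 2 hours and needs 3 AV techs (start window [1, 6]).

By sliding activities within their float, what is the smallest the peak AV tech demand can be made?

5

Early-start (J@1, K@1, L@1, M@1, N@1, O@1) gives peak 17: h1:17  h2:10  h3:2  h4:2  h5:0  h6:0  h7:0.
Shift K→2, L→7, N→3, O→5.
Schedule J@1, K@2, L@7, M@1, N@3, O@5: h1:5  h2:4  h3:5  h4:5  h5:5  h6:3  h7:4 — peak 5.
Total AV tech-hours = 31 over 7 hours ⇒ peak ≥ ⌈31/7⌉ = 5, so 5 is optimal.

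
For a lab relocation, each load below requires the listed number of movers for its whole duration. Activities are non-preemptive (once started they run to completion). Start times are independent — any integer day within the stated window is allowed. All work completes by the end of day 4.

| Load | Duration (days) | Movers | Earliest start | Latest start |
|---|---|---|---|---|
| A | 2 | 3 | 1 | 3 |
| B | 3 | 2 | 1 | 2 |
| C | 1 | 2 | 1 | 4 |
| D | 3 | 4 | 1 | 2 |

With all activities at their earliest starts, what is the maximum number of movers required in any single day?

Early-start schedule: A@1, B@1, C@1, D@1.
Load per day: day 1: 11, day 2: 9, day 3: 6, day 4: 0.
Peak is 11.

11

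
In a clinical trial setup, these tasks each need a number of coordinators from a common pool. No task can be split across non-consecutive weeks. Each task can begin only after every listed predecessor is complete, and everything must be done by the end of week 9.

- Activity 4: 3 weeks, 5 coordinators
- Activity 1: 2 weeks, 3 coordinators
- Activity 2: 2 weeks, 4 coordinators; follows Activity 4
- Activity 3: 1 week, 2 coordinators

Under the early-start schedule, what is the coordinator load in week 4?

4

At early start, week 4 has: Activity 2.
Demand: 4 = 4.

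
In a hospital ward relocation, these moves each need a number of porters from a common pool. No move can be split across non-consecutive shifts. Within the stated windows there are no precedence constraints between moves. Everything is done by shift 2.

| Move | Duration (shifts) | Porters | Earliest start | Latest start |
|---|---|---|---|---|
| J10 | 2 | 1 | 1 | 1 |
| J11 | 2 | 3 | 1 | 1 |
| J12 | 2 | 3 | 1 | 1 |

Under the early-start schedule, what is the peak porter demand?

7

Early-start schedule: J10@1, J11@1, J12@1.
Load per shift: shift 1: 7, shift 2: 7.
Peak is 7.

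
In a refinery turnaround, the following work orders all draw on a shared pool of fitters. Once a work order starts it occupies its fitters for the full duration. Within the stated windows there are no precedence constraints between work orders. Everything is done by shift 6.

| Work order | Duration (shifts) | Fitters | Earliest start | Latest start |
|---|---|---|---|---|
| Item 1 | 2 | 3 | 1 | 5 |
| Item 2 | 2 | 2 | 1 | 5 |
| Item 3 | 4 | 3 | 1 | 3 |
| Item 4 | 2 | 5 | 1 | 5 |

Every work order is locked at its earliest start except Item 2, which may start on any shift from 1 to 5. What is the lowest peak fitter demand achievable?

11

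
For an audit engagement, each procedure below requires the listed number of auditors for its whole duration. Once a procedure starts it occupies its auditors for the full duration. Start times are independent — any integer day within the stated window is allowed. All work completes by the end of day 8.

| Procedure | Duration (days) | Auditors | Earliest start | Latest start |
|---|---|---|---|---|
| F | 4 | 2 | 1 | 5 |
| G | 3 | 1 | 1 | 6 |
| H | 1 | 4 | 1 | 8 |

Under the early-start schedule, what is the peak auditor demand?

7

Early-start schedule: F@1, G@1, H@1.
Load per day: day 1: 7, day 2: 3, day 3: 3, day 4: 2, day 5: 0, day 6: 0, day 7: 0, day 8: 0.
Peak is 7.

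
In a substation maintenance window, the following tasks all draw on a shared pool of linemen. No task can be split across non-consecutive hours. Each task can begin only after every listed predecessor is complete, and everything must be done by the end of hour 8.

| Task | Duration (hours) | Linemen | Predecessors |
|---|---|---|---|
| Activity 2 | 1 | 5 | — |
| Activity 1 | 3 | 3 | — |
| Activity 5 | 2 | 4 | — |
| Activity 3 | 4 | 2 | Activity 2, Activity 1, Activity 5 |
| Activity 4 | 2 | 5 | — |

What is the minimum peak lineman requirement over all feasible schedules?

Early-start (Activity 2@1, Activity 1@1, Activity 5@1, Activity 3@4, Activity 4@1) gives peak 17: h1:17  h2:12  h3:3  h4:2  h5:2  h6:2  h7:2  h8:0.
Shift Activity 1→2, Activity 5→2, Activity 3→5, Activity 4→5.
Schedule Activity 2@1, Activity 1@2, Activity 5@2, Activity 3@5, Activity 4@5: h1:5  h2:7  h3:7  h4:3  h5:7  h6:7  h7:2  h8:2 — peak 7.

7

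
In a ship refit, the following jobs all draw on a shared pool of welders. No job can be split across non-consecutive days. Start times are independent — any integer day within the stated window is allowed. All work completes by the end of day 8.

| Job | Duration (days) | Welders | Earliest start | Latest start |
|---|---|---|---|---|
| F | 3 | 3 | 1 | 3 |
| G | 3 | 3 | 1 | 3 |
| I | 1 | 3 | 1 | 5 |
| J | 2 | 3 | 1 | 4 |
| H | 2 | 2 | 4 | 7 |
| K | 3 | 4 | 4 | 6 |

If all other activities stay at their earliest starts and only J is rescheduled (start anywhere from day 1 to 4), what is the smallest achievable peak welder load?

J@1: d1:12  d2:9  d3:6  d4:6  d5:6  d6:4  d7:0  d8:0 → peak 12
J@2: d1:9  d2:9  d3:9  d4:6  d5:6  d6:4  d7:0  d8:0 → peak 9
J@3: d1:9  d2:6  d3:9  d4:9  d5:6  d6:4  d7:0  d8:0 → peak 9
J@4: d1:9  d2:6  d3:6  d4:9  d5:9  d6:4  d7:0  d8:0 → peak 9
Best is J@2, peak 9.

9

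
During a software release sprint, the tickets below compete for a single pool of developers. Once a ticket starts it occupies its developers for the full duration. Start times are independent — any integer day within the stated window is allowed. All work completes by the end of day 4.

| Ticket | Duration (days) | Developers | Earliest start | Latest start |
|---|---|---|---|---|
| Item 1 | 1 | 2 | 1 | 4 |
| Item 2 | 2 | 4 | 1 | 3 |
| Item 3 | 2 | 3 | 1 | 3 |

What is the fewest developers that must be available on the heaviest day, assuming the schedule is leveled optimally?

5

Early-start (Item 1@1, Item 2@1, Item 3@1) gives peak 9: d1:9  d2:7  d3:0  d4:0.
Shift Item 2→3.
Schedule Item 1@1, Item 2@3, Item 3@1: d1:5  d2:3  d3:4  d4:4 — peak 5.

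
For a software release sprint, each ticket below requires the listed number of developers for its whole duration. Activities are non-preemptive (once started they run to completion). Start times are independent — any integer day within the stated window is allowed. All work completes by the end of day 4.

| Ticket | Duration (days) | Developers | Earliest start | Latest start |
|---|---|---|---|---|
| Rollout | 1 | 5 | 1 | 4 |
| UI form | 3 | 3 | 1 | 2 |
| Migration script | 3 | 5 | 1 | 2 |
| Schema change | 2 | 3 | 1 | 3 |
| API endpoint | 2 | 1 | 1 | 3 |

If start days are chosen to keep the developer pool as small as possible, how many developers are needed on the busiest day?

11

Early-start (Rollout@1, UI form@1, Migration script@1, Schema change@1, API endpoint@1) gives peak 17: d1:17  d2:12  d3:8  d4:0.
Shift Migration script→2, API endpoint→3.
Schedule Rollout@1, UI form@1, Migration script@2, Schema change@1, API endpoint@3: d1:11  d2:11  d3:9  d4:6 — peak 11.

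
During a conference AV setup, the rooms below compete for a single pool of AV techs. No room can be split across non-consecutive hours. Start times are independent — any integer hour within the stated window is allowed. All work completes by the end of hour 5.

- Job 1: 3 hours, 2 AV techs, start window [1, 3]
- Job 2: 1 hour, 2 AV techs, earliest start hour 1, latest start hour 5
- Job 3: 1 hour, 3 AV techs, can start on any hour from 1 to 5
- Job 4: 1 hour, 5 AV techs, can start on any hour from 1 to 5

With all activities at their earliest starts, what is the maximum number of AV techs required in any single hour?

Early-start schedule: Job 1@1, Job 2@1, Job 3@1, Job 4@1.
Load per hour: hour 1: 12, hour 2: 2, hour 3: 2, hour 4: 0, hour 5: 0.
Peak is 12.

12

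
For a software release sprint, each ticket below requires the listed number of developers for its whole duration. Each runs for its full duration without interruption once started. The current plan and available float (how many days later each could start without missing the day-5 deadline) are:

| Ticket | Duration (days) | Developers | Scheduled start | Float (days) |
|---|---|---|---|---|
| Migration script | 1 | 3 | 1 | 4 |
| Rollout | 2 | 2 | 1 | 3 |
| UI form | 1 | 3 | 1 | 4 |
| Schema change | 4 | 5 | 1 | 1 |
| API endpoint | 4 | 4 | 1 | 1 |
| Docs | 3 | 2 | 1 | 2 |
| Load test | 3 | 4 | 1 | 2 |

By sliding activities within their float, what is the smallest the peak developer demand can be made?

15

Early-start (Migration script@1, Rollout@1, UI form@1, Schema change@1, API endpoint@1, Docs@1, Load test@1) gives peak 23: d1:23  d2:17  d3:15  d4:9  d5:0.
Shift API endpoint→2, Load test→3.
Schedule Migration script@1, Rollout@1, UI form@1, Schema change@1, API endpoint@2, Docs@1, Load test@3: d1:15  d2:13  d3:15  d4:13  d5:8 — peak 15.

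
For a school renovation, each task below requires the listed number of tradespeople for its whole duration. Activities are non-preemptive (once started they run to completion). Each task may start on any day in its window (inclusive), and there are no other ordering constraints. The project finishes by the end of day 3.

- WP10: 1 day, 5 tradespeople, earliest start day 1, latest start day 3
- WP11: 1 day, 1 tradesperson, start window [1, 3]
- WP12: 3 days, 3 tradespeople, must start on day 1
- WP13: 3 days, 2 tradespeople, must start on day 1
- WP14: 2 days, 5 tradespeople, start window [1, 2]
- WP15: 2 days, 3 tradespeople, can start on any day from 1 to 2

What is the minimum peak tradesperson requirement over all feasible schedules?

13

Early-start (WP10@1, WP11@1, WP12@1, WP13@1, WP14@1, WP15@1) gives peak 19: d1:19  d2:13  d3:5.
Shift WP14→2, WP15→2.
Schedule WP10@1, WP11@1, WP12@1, WP13@1, WP14@2, WP15@2: d1:11  d2:13  d3:13 — peak 13.
Total tradesperson-days = 37 over 3 days ⇒ peak ≥ ⌈37/3⌉ = 13, so 13 is optimal.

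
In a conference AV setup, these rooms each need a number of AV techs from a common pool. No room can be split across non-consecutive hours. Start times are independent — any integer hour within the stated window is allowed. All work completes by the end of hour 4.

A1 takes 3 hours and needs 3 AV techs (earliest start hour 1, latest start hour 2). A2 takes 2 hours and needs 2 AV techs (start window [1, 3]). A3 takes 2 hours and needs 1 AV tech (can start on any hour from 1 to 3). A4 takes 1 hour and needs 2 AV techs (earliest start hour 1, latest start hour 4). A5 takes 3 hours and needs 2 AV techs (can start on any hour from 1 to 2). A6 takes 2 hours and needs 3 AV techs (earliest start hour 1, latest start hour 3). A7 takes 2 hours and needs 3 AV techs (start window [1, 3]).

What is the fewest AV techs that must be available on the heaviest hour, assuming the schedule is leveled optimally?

Early-start (A1@1, A2@1, A3@1, A4@1, A5@1, A6@1, A7@1) gives peak 16: h1:16  h2:14  h3:5  h4:0.
Shift A3→3, A5→2, A7→3.
Schedule A1@1, A2@1, A3@3, A4@1, A5@2, A6@1, A7@3: h1:10  h2:10  h3:9  h4:6 — peak 10.

10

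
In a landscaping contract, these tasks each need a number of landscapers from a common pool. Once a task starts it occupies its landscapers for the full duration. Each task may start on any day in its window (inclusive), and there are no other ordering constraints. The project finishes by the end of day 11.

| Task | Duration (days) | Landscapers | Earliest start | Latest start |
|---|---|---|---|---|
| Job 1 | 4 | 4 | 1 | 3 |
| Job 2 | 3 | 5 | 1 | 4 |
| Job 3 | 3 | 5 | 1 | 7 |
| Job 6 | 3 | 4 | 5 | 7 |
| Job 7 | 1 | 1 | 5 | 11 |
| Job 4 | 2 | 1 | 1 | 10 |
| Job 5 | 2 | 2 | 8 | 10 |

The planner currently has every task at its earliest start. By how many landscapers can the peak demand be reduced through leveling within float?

6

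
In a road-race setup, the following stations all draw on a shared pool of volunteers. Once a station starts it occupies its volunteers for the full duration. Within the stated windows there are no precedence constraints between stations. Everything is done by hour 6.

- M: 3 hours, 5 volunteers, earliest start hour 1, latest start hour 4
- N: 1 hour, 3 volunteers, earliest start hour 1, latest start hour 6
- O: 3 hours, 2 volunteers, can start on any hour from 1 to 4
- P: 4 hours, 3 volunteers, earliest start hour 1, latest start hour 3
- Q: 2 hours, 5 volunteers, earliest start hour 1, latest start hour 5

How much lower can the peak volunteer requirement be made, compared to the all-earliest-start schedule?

Early-start peak: h1:18  h2:15  h3:10  h4:3  h5:0  h6:0 ⇒ 18.
Leveled (M@1, N@4, O@4, P@1, Q@5): h1:8  h2:8  h3:8  h4:8  h5:7  h6:7 ⇒ 8.
Reduction 18 − 8 = 10.

10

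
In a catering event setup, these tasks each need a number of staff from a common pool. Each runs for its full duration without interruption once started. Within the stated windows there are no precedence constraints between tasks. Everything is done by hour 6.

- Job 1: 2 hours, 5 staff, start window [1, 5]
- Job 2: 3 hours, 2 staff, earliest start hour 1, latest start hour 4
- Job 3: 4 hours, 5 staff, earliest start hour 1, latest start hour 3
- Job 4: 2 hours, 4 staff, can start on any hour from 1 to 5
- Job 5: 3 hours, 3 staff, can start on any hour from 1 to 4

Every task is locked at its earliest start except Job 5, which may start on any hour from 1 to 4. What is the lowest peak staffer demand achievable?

Job 5@1: h1:19  h2:19  h3:10  h4:5  h5:0  h6:0 → peak 19
Job 5@2: h1:16  h2:19  h3:10  h4:8  h5:0  h6:0 → peak 19
Job 5@3: h1:16  h2:16  h3:10  h4:8  h5:3  h6:0 → peak 16
Job 5@4: h1:16  h2:16  h3:7  h4:8  h5:3  h6:3 → peak 16
Best is Job 5@3, peak 16.

16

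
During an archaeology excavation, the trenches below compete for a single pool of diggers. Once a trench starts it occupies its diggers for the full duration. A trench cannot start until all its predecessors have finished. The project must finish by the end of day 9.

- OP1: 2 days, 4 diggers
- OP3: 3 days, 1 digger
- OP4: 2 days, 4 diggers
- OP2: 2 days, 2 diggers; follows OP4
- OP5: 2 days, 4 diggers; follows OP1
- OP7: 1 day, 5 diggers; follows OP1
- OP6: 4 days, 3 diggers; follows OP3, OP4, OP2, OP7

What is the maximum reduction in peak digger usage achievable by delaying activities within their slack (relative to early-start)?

Early-start peak: d1:9  d2:9  d3:12  d4:6  d5:3  d6:3  d7:3  d8:3  d9:0 ⇒ 12.
Leveled (OP1@3, OP3@1, OP4@1, OP2@3, OP5@6, OP7@5, OP6@6): d1:5  d2:5  d3:7  d4:6  d5:5  d6:7  d7:7  d8:3  d9:3 ⇒ 7.
Reduction 12 − 7 = 5.

5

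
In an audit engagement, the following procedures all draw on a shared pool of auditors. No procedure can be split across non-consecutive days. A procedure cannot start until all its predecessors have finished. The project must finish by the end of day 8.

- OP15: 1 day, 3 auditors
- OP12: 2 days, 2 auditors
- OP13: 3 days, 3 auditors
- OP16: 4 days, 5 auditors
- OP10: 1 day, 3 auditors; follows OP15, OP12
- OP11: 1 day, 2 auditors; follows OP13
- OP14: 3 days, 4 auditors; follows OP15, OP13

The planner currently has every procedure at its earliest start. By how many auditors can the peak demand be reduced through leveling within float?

Early-start peak: d1:13  d2:10  d3:11  d4:11  d5:4  d6:4  d7:0  d8:0 ⇒ 13.
Leveled (OP15@1, OP12@1, OP13@3, OP16@2, OP10@6, OP11@7, OP14@6): d1:5  d2:7  d3:8  d4:8  d5:8  d6:7  d7:6  d8:4 ⇒ 8.
Reduction 13 − 8 = 5.

5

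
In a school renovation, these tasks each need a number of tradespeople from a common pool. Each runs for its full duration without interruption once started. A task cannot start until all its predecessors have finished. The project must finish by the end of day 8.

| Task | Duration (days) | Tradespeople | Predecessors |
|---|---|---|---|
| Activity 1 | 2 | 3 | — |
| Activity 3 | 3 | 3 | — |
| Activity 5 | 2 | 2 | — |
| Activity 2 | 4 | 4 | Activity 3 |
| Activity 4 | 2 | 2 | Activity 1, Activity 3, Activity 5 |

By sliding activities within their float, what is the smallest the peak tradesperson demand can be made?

6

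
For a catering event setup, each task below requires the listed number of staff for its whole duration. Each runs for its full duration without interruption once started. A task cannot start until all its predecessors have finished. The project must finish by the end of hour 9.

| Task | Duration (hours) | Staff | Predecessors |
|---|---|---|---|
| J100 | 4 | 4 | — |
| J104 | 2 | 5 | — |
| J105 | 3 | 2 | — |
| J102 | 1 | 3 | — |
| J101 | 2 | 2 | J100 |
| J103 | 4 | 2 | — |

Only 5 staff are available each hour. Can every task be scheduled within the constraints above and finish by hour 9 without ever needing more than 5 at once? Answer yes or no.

no

Total staffer-hours = 47; over 9 hours the average is 47/9 > 5, so some hour must exceed 5.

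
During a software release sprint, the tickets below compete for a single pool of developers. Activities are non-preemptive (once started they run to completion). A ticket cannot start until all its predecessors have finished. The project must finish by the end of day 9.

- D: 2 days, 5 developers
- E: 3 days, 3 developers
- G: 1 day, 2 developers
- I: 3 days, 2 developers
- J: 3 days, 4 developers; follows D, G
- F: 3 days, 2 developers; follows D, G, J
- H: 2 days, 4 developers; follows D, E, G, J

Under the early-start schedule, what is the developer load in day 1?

At early start, day 1 has: D, E, G, I.
Demand: 5 + 3 + 2 + 2 = 12.

12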